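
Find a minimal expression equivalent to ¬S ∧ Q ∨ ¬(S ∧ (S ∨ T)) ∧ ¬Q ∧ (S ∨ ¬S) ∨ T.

¬S ∧ Q ∨ ¬(S ∧ (S ∨ T)) ∧ ¬Q ∧ (S ∨ ¬S) ∨ T
= ¬S ∧ Q ∨ ¬(S ∧ (S ∨ T)) ∧ ¬Q ∨ T   (complement / identity)
= ¬S ∧ Q ∨ ¬S ∧ ¬Q ∨ T   (absorption)
= ¬S ∨ T   (distribution)

¬S ∨ T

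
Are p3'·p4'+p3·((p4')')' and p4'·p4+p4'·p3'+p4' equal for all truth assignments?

E1: p3'·p4'+p3·((p4')')'
    = p3'·p4'+p3·p4'
    = p4'
E2: p4'·p4+p4'·p3'+p4'
    = p4'·p4+p4'
    = p4'
Both reduce to p4', so they are equivalent.

Yes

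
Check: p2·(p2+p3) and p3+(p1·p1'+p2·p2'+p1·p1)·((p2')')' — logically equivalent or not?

E1: p2·(p2+p3)
    = p2
E2: p3+(p1·p1'+p2·p2'+p1·p1)·((p2')')'
    = p3+(p1·p1'+p2·p2'+p1·p1)·p2'
    = p3+(p1·p1'+p1·p1)·p2'
    = p3+p1·p2'
These differ: at p1=0, p2=1, p3=0, E1 = 1 but E2 = 0.

No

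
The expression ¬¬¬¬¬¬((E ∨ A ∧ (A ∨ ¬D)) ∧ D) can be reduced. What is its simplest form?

¬¬¬¬¬¬((E ∨ A ∧ (A ∨ ¬D)) ∧ D)
= ¬¬¬¬¬¬((E ∨ A) ∧ D)
= ¬¬¬¬((E ∨ A) ∧ D)
= ¬¬((E ∨ A) ∧ D)
= (E ∨ A) ∧ D

(E ∨ A) ∧ D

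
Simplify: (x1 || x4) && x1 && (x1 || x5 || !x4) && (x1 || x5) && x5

(x1 || x4) && x1 && (x1 || x5 || !x4) && (x1 || x5) && x5
= (x1 || x4) && x1 && (x1 || x5) && x5   [absorption]
= x1 && (x1 || x5) && x5   [absorption]
= x1 && x5   [absorption]

x1 && x5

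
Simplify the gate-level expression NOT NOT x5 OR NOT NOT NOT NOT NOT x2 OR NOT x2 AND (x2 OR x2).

x5 OR NOT x2

NOT NOT x5 OR NOT NOT NOT NOT NOT x2 OR NOT x2 AND (x2 OR x2)
= NOT NOT x5 OR NOT NOT NOT x2 OR NOT x2 AND (x2 OR x2)   — double negation
= NOT NOT x5 OR NOT x2 OR NOT x2 AND (x2 OR x2)   — double negation
= NOT NOT x5 OR NOT x2 OR NOT x2 AND x2   — idempotence
= x5 OR NOT x2 OR NOT x2 AND x2   — double negation
= x5 OR NOT x2   — complement / identity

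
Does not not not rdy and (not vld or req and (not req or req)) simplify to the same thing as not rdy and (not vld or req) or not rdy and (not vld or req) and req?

Yes

E1: not not not rdy and (not vld or req and (not req or req))
    = not not not rdy and (not vld or req)   [complement / identity]
    = not rdy and (not vld or req)   [double negation]
E2: not rdy and (not vld or req) or not rdy and (not vld or req) and req
    = not rdy and (not vld or req)   [absorption]
Both reduce to not rdy and (not vld or req), so they are equivalent.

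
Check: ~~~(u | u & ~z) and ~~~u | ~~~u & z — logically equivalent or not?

Yes

E1: ~~~(u | u & ~z)
    = ~(u | u & ~z)   (double negation)
    = ~u   (absorption)
E2: ~~~u | ~~~u & z
    = ~~~u   (absorption)
    = ~u   (double negation)
Both reduce to ~u, so they are equivalent.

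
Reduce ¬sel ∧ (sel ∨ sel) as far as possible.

False

¬sel ∧ (sel ∨ sel)
= ¬sel ∧ sel   [idempotence]
= False   [complement]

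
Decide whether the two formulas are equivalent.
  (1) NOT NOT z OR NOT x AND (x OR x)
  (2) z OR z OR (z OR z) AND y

E1: NOT NOT z OR NOT x AND (x OR x)
    = z OR NOT x AND (x OR x)   (double negation)
    = z OR NOT x AND x   (idempotence)
    = z   (complement / identity)
E2: z OR z OR (z OR z) AND y
    = z OR z   (absorption)
    = z   (idempotence)
Both reduce to z, so they are equivalent.

Yes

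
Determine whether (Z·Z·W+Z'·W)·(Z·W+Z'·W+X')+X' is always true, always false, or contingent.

(Z·Z·W+Z'·W)·(Z·W+Z'·W+X')+X'
= (Z·W+Z'·W)·(Z·W+Z'·W+X')+X'   — idempotence
= Z·W+Z'·W+X'   — absorption
= W+X'   — distribution
This depends on W, X, so it is not a constant.

contingent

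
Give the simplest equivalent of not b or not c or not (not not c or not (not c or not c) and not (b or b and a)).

not b or not c or not (not not c or not (not c or not c) and not (b or b and a))
= not b or not c or not (c or not (not c or not c) and not (b or b and a))   (double negation)
= not b or not c or not (c or not not c and not (b or b and a))   (idempotence)
= not b or not c or not (c or not not c and not b)   (absorption)
= not b or not c or not (c or c and not b)   (double negation)
= not b or not c or not c   (absorption)
= not b or not c   (idempotence)

not b or not c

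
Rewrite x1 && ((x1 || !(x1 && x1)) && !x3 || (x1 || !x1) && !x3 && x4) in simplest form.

x1 && ((x1 || !(x1 && x1)) && !x3 || (x1 || !x1) && !x3 && x4)
= x1 && ((x1 || !x1) && !x3 || (x1 || !x1) && !x3 && x4)   [idempotence]
= x1 && (x1 || !x1) && !x3   [absorption]
= x1 && !x3   [complement / identity]

x1 && !x3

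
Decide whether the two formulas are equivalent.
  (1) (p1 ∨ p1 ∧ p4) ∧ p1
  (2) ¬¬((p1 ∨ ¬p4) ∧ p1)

E1: (p1 ∨ p1 ∧ p4) ∧ p1
    = p1 ∧ p1
    = p1
E2: ¬¬((p1 ∨ ¬p4) ∧ p1)
    = ¬¬p1
    = p1
Both reduce to p1, so they are equivalent.

Yes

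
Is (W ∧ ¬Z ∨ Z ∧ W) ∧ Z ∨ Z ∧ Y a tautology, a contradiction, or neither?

neither

(W ∧ ¬Z ∨ Z ∧ W) ∧ Z ∨ Z ∧ Y
= W ∧ Z ∨ Z ∧ Y   [distribution]
= Z ∧ (W ∨ Y)   [distribution]
This depends on W, Y, Z, so it is not a constant.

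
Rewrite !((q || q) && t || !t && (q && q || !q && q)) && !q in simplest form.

!((q || q) && t || !t && (q && q || !q && q)) && !q
= !((q || q) && t || !t && q) && !q
= !(q && t || !t && q) && !q
= !q && !q
= !q

!q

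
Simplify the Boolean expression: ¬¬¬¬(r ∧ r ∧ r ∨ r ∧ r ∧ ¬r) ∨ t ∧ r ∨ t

r ∨ t

¬¬¬¬(r ∧ r ∧ r ∨ r ∧ r ∧ ¬r) ∨ t ∧ r ∨ t
= ¬¬¬¬(r ∧ r) ∨ t ∧ r ∨ t
= ¬¬(r ∧ r) ∨ t ∧ r ∨ t
= ¬¬(r ∧ r) ∨ t
= r ∧ r ∨ t
= r ∨ t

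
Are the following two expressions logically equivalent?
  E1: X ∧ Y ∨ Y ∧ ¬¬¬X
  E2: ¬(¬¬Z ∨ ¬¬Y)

E1: X ∧ Y ∨ Y ∧ ¬¬¬X
    = X ∧ Y ∨ Y ∧ ¬X   — double negation
    = Y   — distribution
E2: ¬(¬¬Z ∨ ¬¬Y)
    = ¬Z ∧ ¬Y   — De Morgan
These differ: at X=0, Y=1, Z=0, E1 = 1 but E2 = 0.

No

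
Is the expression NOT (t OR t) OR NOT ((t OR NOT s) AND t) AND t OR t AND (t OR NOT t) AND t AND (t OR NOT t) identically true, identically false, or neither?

NOT (t OR t) OR NOT ((t OR NOT s) AND t) AND t OR t AND (t OR NOT t) AND t AND (t OR NOT t)
= NOT t OR NOT ((t OR NOT s) AND t) AND t OR t AND (t OR NOT t) AND t AND (t OR NOT t)   (idempotence)
= NOT t OR NOT t AND t OR t AND (t OR NOT t) AND t AND (t OR NOT t)   (absorption)
= NOT t OR NOT t AND t OR t AND (t OR NOT t)   (idempotence)
= NOT t OR t AND (t OR NOT t)   (complement / identity)
= NOT t OR t   (complement / identity)
= TRUE   (complement)

identically true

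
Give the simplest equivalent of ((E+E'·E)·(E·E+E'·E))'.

((E+E'·E)·(E·E+E'·E))'
= (E'·E+E·E·E)'   (distribution)
= (E'·E+E·E)'   (idempotence)
= E'   (distribution)

E'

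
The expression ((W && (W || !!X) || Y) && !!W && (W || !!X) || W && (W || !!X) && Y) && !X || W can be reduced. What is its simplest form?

((W && (W || !!X) || Y) && !!W && (W || !!X) || W && (W || !!X) && Y) && !X || W
= ((W && (W || !!X) || Y) && W && (W || !!X) || W && (W || !!X) && Y) && !X || W   — double negation
= (W && (W || !!X) || W && (W || !!X) && Y) && !X || W   — absorption
= W && (W || !!X) && !X || W   — absorption
= W && (W || X) && !X || W   — double negation
= W && !X || W   — absorption
= W   — absorption

W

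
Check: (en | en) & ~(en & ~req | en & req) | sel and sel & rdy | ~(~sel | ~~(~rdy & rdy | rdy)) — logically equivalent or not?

E1: (en | en) & ~(en & ~req | en & req) | sel
    = (en | en) & ~en | sel   [distribution]
    = en & ~en | sel   [idempotence]
    = sel   [complement / identity]
E2: sel & rdy | ~(~sel | ~~(~rdy & rdy | rdy))
    = sel & rdy | ~(~sel | ~~rdy)   [complement / identity]
    = sel & rdy | sel & ~rdy   [De Morgan]
    = sel   [distribution]
Both reduce to sel, so they are equivalent.

Yes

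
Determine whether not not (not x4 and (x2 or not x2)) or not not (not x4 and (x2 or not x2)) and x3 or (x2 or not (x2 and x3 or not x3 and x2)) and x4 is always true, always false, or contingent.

not not (not x4 and (x2 or not x2)) or not not (not x4 and (x2 or not x2)) and x3 or (x2 or not (x2 and x3 or not x3 and x2)) and x4
= not not (not x4 and (x2 or not x2)) or not not (not x4 and (x2 or not x2)) and x3 or (x2 or not x2) and x4   — distribution
= not not (not x4 and (x2 or not x2)) or (x2 or not x2) and x4   — absorption
= not x4 and (x2 or not x2) or (x2 or not x2) and x4   — double negation
= x2 or not x2   — distribution
= True   — complement

always true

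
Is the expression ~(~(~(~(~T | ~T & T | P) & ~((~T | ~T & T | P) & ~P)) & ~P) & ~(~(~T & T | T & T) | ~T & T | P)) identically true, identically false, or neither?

~(~(~(~(~T | ~T & T | P) & ~((~T | ~T & T | P) & ~P)) & ~P) & ~(~(~T & T | T & T) | ~T & T | P))
= ~(~((~T | ~T & T | P | (~T | ~T & T | P) & ~P) & ~P) & ~(~(~T & T | T & T) | ~T & T | P))   [De Morgan]
= ~(~((~T | ~T & T | P) & ~P) & ~(~(~T & T | T & T) | ~T & T | P))   [absorption]
= ~(~((~T | ~T & T | P) & ~P) & ~(~T | ~T & T | P))   [distribution]
= (~T | ~T & T | P) & ~P | ~T | ~T & T | P   [De Morgan]
= ~T | ~T & T | P   [absorption]
= ~T | P   [complement / identity]
This depends on P, T, so it is not a constant.

neither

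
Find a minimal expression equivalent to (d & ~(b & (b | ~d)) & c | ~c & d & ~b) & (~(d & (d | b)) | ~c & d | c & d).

d & ~b

(d & ~(b & (b | ~d)) & c | ~c & d & ~b) & (~(d & (d | b)) | ~c & d | c & d)
= (d & ~(b & (b | ~d)) & c | ~c & d & ~b) & (~d | ~c & d | c & d)   — absorption
= (d & ~b & c | ~c & d & ~b) & (~d | ~c & d | c & d)   — absorption
= d & ~b & (~d | ~c & d | c & d)   — distribution
= d & ~b & (~d | d)   — distribution
= d & ~b   — complement / identity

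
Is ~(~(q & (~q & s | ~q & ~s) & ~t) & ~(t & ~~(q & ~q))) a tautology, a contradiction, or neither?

contradiction

~(~(q & (~q & s | ~q & ~s) & ~t) & ~(t & ~~(q & ~q)))
= q & (~q & s | ~q & ~s) & ~t | t & ~~(q & ~q)   [De Morgan]
= q & ~q & ~t | t & ~~(q & ~q)   [distribution]
= q & ~q & ~t | t & q & ~q   [double negation]
= q & ~q   [distribution]
= 0   [complement]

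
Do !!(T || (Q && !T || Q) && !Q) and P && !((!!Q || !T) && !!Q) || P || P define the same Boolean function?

No

E1: !!(T || (Q && !T || Q) && !Q)
    = !!(T || Q && !Q)
    = T || Q && !Q
    = T
E2: P && !((!!Q || !T) && !!Q) || P || P
    = P && !!!Q || P || P
    = P && !!!Q || P
    = P && !Q || P
    = P
These differ: at P=0, Q=1, T=1, E1 = 1 but E2 = 0.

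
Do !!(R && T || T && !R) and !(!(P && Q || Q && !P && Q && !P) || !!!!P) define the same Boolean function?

No

E1: !!(R && T || T && !R)
    = !!T   [distribution]
    = T   [double negation]
E2: !(!(P && Q || Q && !P && Q && !P) || !!!!P)
    = !(!(P && Q || Q && !P) || !!!!P)   [idempotence]
    = !(!Q || !!!!P)   [distribution]
    = !(!Q || !!P)   [double negation]
    = Q && !P   [De Morgan]
These differ: at P=0, Q=0, R=0, T=1, E1 = 1 but E2 = 0.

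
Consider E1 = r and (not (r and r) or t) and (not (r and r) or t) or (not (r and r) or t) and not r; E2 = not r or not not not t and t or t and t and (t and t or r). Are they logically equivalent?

Yes

E1: r and (not (r and r) or t) and (not (r and r) or t) or (not (r and r) or t) and not r
    = r and (not (r and r) or t) or (not (r and r) or t) and not r   — idempotence
    = not (r and r) or t   — distribution
    = not r or t   — idempotence
E2: not r or not not not t and t or t and t and (t and t or r)
    = not r or not t and t or t and t and (t and t or r)   — double negation
    = not r or not t and t or t and t   — absorption
    = not r or t   — distribution
Both reduce to not r or t, so they are equivalent.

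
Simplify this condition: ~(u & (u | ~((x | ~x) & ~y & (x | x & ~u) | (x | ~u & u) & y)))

~(u & (u | ~((x | ~x) & ~y & (x | x & ~u) | (x | ~u & u) & y)))
= ~(u & (u | ~((x | ~x) & ~y & (x | x & ~u) | x & y)))   (complement / identity)
= ~(u & (u | ~(~y & (x | x & ~u) | x & y)))   (complement / identity)
= ~(u & (u | ~(~y & x | x & y)))   (absorption)
= ~(u & (u | ~x))   (distribution)
= ~u   (absorption)

~u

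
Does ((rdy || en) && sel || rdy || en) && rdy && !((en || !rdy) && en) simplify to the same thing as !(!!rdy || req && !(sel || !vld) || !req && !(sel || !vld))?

E1: ((rdy || en) && sel || rdy || en) && rdy && !((en || !rdy) && en)
    = (rdy || en) && rdy && !((en || !rdy) && en)   (absorption)
    = rdy && !((en || !rdy) && en)   (absorption)
    = rdy && !en   (absorption)
E2: !(!!rdy || req && !(sel || !vld) || !req && !(sel || !vld))
    = !(!!rdy || !(sel || !vld))   (distribution)
    = !rdy && (sel || !vld)   (De Morgan)
These differ: at en=0, rdy=1, req=0, sel=0, vld=1, E1 = 1 but E2 = 0.

No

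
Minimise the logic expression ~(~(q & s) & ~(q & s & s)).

~(~(q & s) & ~(q & s & s))
= ~(~(q & s) & ~(q & s))   (idempotence)
= ~~(q & s)   (idempotence)
= q & s   (double negation)

q & s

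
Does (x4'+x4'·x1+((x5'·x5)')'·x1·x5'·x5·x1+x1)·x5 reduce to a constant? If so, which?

no

(x4'+x4'·x1+((x5'·x5)')'·x1·x5'·x5·x1+x1)·x5
= (x4'+x4'·x1+x5'·x5·x1·x5'·x5·x1+x1)·x5   [double negation]
= (x4'+x4'·x1+x5'·x5·x1+x1)·x5   [idempotence]
= (x4'+(x4'+x5'·x5)·x1+x1)·x5   [distribution]
= (x4'+x4'·x1+x1)·x5   [complement / identity]
= (x4'+x1)·x5   [absorption]
This depends on x1, x4, x5, so it is not a constant.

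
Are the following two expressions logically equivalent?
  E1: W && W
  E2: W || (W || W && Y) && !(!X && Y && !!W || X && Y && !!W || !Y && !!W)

E1: W && W
    = W   — idempotence
E2: W || (W || W && Y) && !(!X && Y && !!W || X && Y && !!W || !Y && !!W)
    = W || W && !(!X && Y && !!W || X && Y && !!W || !Y && !!W)   — absorption
    = W || W && !(Y && !!W || !Y && !!W)   — distribution
    = W || W && !!!W   — distribution
    = W || W && !W   — double negation
    = W   — complement / identity
Both reduce to W, so they are equivalent.

Yes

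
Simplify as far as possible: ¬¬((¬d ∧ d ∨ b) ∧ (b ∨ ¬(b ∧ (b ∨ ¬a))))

b

¬¬((¬d ∧ d ∨ b) ∧ (b ∨ ¬(b ∧ (b ∨ ¬a))))
= ¬¬(b ∧ (b ∨ ¬(b ∧ (b ∨ ¬a))))   (complement / identity)
= ¬¬(b ∧ (b ∨ ¬b))   (absorption)
= b ∧ (b ∨ ¬b)   (double negation)
= b   (complement / identity)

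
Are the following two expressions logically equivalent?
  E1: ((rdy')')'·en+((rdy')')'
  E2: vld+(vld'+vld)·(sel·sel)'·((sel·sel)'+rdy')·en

No

E1: ((rdy')')'·en+((rdy')')'
    = ((rdy')')'   (absorption)
    = rdy'   (double negation)
E2: vld+(vld'+vld)·(sel·sel)'·((sel·sel)'+rdy')·en
    = vld+(sel·sel)'·((sel·sel)'+rdy')·en   (complement / identity)
    = vld+(sel·sel)'·en   (absorption)
    = vld+sel'·en   (idempotence)
These differ: at en=0, rdy=1, sel=0, vld=1, E1 = 0 but E2 = 1.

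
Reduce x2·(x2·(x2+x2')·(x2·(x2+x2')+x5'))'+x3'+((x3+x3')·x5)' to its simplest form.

x3'+x5'

x2·(x2·(x2+x2')·(x2·(x2+x2')+x5'))'+x3'+((x3+x3')·x5)'
= x2·(x2·(x2+x2'))'+x3'+((x3+x3')·x5)'   — absorption
= x2·x2'+x3'+((x3+x3')·x5)'   — complement / identity
= x3'+((x3+x3')·x5)'   — complement / identity
= x3'+x5'   — complement / identity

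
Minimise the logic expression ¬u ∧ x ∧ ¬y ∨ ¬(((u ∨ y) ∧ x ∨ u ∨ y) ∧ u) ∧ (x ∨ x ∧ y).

¬u ∧ x ∧ ¬y ∨ ¬(((u ∨ y) ∧ x ∨ u ∨ y) ∧ u) ∧ (x ∨ x ∧ y)
= ¬u ∧ x ∧ ¬y ∨ ¬((u ∨ y) ∧ u) ∧ (x ∨ x ∧ y)   — absorption
= ¬u ∧ x ∧ ¬y ∨ ¬((u ∨ y) ∧ u) ∧ x   — absorption
= ¬u ∧ x ∧ ¬y ∨ ¬u ∧ x   — absorption
= ¬u ∧ x   — absorption

¬u ∧ x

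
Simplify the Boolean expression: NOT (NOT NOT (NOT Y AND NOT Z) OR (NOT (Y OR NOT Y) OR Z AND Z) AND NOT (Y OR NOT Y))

NOT (NOT NOT (NOT Y AND NOT Z) OR (NOT (Y OR NOT Y) OR Z AND Z) AND NOT (Y OR NOT Y))
= NOT (NOT NOT (NOT Y AND NOT Z) OR (NOT (Y OR NOT Y) OR Z) AND NOT (Y OR NOT Y))
= NOT (NOT (Y OR Z) OR (NOT (Y OR NOT Y) OR Z) AND NOT (Y OR NOT Y))
= NOT (NOT (Y OR Z) OR NOT (Y OR NOT Y))
= (Y OR Z) AND (Y OR NOT Y)
= Y OR Z

Y OR Z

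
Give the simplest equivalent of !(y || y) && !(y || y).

!(y || y) && !(y || y)
= !(y || y)   — idempotence
= !y   — idempotence

!y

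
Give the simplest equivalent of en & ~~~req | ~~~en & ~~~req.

~req

en & ~~~req | ~~~en & ~~~req
= en & ~~~req | ~en & ~~~req   [double negation]
= ~~~req   [distribution]
= ~req   [double negation]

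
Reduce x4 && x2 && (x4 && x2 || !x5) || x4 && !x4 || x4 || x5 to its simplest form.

x4 && x2 && (x4 && x2 || !x5) || x4 && !x4 || x4 || x5
= x4 && x2 && (x4 && x2 || !x5) || x4 || x5   — complement / identity
= x4 && x2 || x4 || x5   — absorption
= x4 || x5   — absorption

x4 || x5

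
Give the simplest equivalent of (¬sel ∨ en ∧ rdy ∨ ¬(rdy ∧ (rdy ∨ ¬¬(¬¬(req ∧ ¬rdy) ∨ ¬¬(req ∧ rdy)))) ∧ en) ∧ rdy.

(¬sel ∨ en ∧ rdy ∨ ¬(rdy ∧ (rdy ∨ ¬¬(¬¬(req ∧ ¬rdy) ∨ ¬¬(req ∧ rdy)))) ∧ en) ∧ rdy
= (¬sel ∨ en ∧ rdy ∨ ¬(rdy ∧ (rdy ∨ ¬(¬(req ∧ ¬rdy) ∧ ¬(req ∧ rdy)))) ∧ en) ∧ rdy   — De Morgan
= (¬sel ∨ en ∧ rdy ∨ ¬(rdy ∧ (rdy ∨ req ∧ ¬rdy ∨ req ∧ rdy)) ∧ en) ∧ rdy   — De Morgan
= (¬sel ∨ en ∧ rdy ∨ ¬(rdy ∧ (rdy ∨ req)) ∧ en) ∧ rdy   — distribution
= (¬sel ∨ en ∧ rdy ∨ ¬rdy ∧ en) ∧ rdy   — absorption
= (¬sel ∨ en) ∧ rdy   — distribution

(¬sel ∨ en) ∧ rdy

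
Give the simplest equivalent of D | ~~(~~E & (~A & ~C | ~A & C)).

D | ~~(~~E & (~A & ~C | ~A & C))
= D | ~~E & (~A & ~C | ~A & C)   (double negation)
= D | E & (~A & ~C | ~A & C)   (double negation)
= D | E & ~A   (distribution)

D | E & ~A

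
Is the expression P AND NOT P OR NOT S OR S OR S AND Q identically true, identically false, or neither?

identically true

P AND NOT P OR NOT S OR S OR S AND Q
= NOT S OR S OR S AND Q
= NOT S OR S
= TRUE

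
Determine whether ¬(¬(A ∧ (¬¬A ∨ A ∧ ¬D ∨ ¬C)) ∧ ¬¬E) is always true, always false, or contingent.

¬(¬(A ∧ (¬¬A ∨ A ∧ ¬D ∨ ¬C)) ∧ ¬¬E)
= ¬(¬(A ∧ (A ∨ A ∧ ¬D ∨ ¬C)) ∧ ¬¬E)   [double negation]
= ¬(¬(A ∧ (A ∨ ¬C)) ∧ ¬¬E)   [absorption]
= ¬(¬A ∧ ¬¬E)   [absorption]
= A ∨ ¬E   [De Morgan]
This depends on A, E, so it is not a constant.

contingent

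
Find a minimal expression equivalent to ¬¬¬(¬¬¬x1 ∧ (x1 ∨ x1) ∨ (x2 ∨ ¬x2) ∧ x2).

¬x2

¬¬¬(¬¬¬x1 ∧ (x1 ∨ x1) ∨ (x2 ∨ ¬x2) ∧ x2)
= ¬¬¬(¬¬¬x1 ∧ x1 ∨ (x2 ∨ ¬x2) ∧ x2)   [idempotence]
= ¬(¬¬¬x1 ∧ x1 ∨ (x2 ∨ ¬x2) ∧ x2)   [double negation]
= ¬(¬x1 ∧ x1 ∨ (x2 ∨ ¬x2) ∧ x2)   [double negation]
= ¬(¬x1 ∧ x1 ∨ x2)   [complement / identity]
= ¬x2   [complement / identity]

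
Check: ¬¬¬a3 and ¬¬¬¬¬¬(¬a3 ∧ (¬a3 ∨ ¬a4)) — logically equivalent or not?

Yes

E1: ¬¬¬a3
    = ¬a3
E2: ¬¬¬¬¬¬(¬a3 ∧ (¬a3 ∨ ¬a4))
    = ¬¬¬¬¬¬¬a3
    = ¬¬¬¬¬a3
    = ¬¬¬a3
    = ¬a3
Both reduce to ¬a3, so they are equivalent.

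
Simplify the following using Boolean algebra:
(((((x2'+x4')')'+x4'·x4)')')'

(((((x2'+x4')')'+x4'·x4)')')'
= (((x2'+x4'+x4'·x4)')')'
= (x2'+x4'+x4'·x4)'
= (x2'+x4')'
= x2·x4

x2·x4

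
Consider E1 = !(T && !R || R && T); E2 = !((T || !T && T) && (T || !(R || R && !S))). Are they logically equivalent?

Yes

E1: !(T && !R || R && T)
    = !T   — distribution
E2: !((T || !T && T) && (T || !(R || R && !S)))
    = !(T && (T || !(R || R && !S)))   — complement / identity
    = !(T && (T || !R))   — absorption
    = !T   — absorption
Both reduce to !T, so they are equivalent.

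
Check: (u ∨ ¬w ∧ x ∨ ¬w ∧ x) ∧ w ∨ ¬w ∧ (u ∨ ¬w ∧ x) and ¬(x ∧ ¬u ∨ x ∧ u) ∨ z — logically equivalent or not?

No

E1: (u ∨ ¬w ∧ x ∨ ¬w ∧ x) ∧ w ∨ ¬w ∧ (u ∨ ¬w ∧ x)
    = (u ∨ ¬w ∧ x) ∧ w ∨ ¬w ∧ (u ∨ ¬w ∧ x)   [idempotence]
    = u ∨ ¬w ∧ x   [distribution]
E2: ¬(x ∧ ¬u ∨ x ∧ u) ∨ z
    = ¬x ∨ z   [distribution]
These differ: at u=0, w=1, x=0, z=1, E1 = 0 but E2 = 1.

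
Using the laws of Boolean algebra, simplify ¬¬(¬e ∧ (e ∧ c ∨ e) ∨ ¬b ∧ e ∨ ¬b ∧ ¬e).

¬¬(¬e ∧ (e ∧ c ∨ e) ∨ ¬b ∧ e ∨ ¬b ∧ ¬e)
= ¬¬(¬e ∧ e ∨ ¬b ∧ e ∨ ¬b ∧ ¬e)   [absorption]
= ¬¬(¬b ∧ e ∨ ¬b ∧ ¬e)   [complement / identity]
= ¬b ∧ e ∨ ¬b ∧ ¬e   [double negation]
= ¬b   [distribution]

¬b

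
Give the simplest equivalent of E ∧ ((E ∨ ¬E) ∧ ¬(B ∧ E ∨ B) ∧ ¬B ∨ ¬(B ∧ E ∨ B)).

E ∧ ((E ∨ ¬E) ∧ ¬(B ∧ E ∨ B) ∧ ¬B ∨ ¬(B ∧ E ∨ B))
= E ∧ (¬(B ∧ E ∨ B) ∧ ¬B ∨ ¬(B ∧ E ∨ B))   — complement / identity
= E ∧ ¬(B ∧ E ∨ B)   — absorption
= E ∧ ¬B   — absorption

E ∧ ¬B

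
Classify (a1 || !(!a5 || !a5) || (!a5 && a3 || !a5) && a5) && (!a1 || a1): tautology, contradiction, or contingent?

(a1 || !(!a5 || !a5) || (!a5 && a3 || !a5) && a5) && (!a1 || a1)
= a1 || !(!a5 || !a5) || (!a5 && a3 || !a5) && a5
= a1 || a5 && a5 || (!a5 && a3 || !a5) && a5
= a1 || a5 && a5 || !a5 && a5
= a1 || a5
This depends on a1, a5, so it is not a constant.

contingent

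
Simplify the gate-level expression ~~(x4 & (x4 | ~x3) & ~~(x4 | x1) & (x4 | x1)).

~~(x4 & (x4 | ~x3) & ~~(x4 | x1) & (x4 | x1))
= ~~(x4 & (x4 | ~x3) & (x4 | x1) & (x4 | x1))   (double negation)
= ~~(x4 & (x4 | x1) & (x4 | x1))   (absorption)
= x4 & (x4 | x1) & (x4 | x1)   (double negation)
= x4 & (x4 | x1)   (idempotence)
= x4   (absorption)

x4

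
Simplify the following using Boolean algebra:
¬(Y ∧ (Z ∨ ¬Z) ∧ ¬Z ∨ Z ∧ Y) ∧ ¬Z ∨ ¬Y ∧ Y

¬(Y ∧ (Z ∨ ¬Z) ∧ ¬Z ∨ Z ∧ Y) ∧ ¬Z ∨ ¬Y ∧ Y
= ¬(Y ∧ (Z ∨ ¬Z) ∧ ¬Z ∨ Z ∧ Y) ∧ ¬Z   — complement / identity
= ¬(Y ∧ ¬Z ∨ Z ∧ Y) ∧ ¬Z   — complement / identity
= ¬Y ∧ ¬Z   — distribution

¬Y ∧ ¬Z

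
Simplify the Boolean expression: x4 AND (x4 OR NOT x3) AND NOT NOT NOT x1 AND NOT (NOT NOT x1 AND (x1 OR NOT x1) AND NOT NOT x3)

x4 AND (x4 OR NOT x3) AND NOT NOT NOT x1 AND NOT (NOT NOT x1 AND (x1 OR NOT x1) AND NOT NOT x3)
= x4 AND (x4 OR NOT x3) AND NOT NOT NOT x1 AND NOT (NOT NOT x1 AND NOT NOT x3)   (complement / identity)
= x4 AND (x4 OR NOT x3) AND NOT x1 AND NOT (NOT NOT x1 AND NOT NOT x3)   (double negation)
= x4 AND (x4 OR NOT x3) AND NOT x1 AND (NOT x1 OR NOT x3)   (De Morgan)
= x4 AND (x4 OR NOT x3) AND NOT x1   (absorption)
= x4 AND NOT x1   (absorption)

x4 AND NOT x1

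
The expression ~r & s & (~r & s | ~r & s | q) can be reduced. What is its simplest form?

~r & s & (~r & s | ~r & s | q)
= ~r & s & (~r & s | q)   (idempotence)
= ~r & s   (absorption)

~r & s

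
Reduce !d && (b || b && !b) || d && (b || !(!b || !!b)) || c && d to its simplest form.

!d && (b || b && !b) || d && (b || !(!b || !!b)) || c && d
= !d && (b || b && !b) || d && (b || b && !b) || c && d
= b || b && !b || c && d
= b || c && d

b || c && d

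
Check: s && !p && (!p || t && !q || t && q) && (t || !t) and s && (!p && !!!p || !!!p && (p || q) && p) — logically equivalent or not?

E1: s && !p && (!p || t && !q || t && q) && (t || !t)
    = s && !p && (!p || t) && (t || !t)   — distribution
    = s && !p && (!p || t)   — complement / identity
    = s && !p   — absorption
E2: s && (!p && !!!p || !!!p && (p || q) && p)
    = s && (!p && !!!p || !!!p && p)   — absorption
    = s && !!!p   — distribution
    = s && !p   — double negation
Both reduce to s && !p, so they are equivalent.

Yes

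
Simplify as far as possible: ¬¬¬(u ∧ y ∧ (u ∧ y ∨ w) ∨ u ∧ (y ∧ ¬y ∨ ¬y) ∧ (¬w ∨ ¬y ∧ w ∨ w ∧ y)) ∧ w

¬¬¬(u ∧ y ∧ (u ∧ y ∨ w) ∨ u ∧ (y ∧ ¬y ∨ ¬y) ∧ (¬w ∨ ¬y ∧ w ∨ w ∧ y)) ∧ w
= ¬¬¬(u ∧ y ∧ (u ∧ y ∨ w) ∨ u ∧ ¬y ∧ (¬w ∨ ¬y ∧ w ∨ w ∧ y)) ∧ w
= ¬¬¬(u ∧ y ∨ u ∧ ¬y ∧ (¬w ∨ ¬y ∧ w ∨ w ∧ y)) ∧ w
= ¬¬¬(u ∧ y ∨ u ∧ ¬y ∧ (¬w ∨ w)) ∧ w
= ¬¬¬(u ∧ y ∨ u ∧ ¬y) ∧ w
= ¬¬¬u ∧ w
= ¬u ∧ w

¬u ∧ w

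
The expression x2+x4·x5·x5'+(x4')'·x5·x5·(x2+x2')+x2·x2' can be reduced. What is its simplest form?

x2+x4·x5·x5'+(x4')'·x5·x5·(x2+x2')+x2·x2'
= x2+x4·x5·x5'+(x4')'·x5·x5+x2·x2'   — complement / identity
= x2+x4·x5·x5'+(x4')'·x5·x5   — complement / identity
= x2+x4·x5·x5'+x4·x5·x5   — double negation
= x2+x4·x5   — distribution

x2+x4·x5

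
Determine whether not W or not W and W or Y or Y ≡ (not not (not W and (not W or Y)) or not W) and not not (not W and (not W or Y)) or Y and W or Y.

Yes

E1: not W or not W and W or Y or Y
    = not W or not W and W or Y   [idempotence]
    = not W or Y   [complement / identity]
E2: (not not (not W and (not W or Y)) or not W) and not not (not W and (not W or Y)) or Y and W or Y
    = not not (not W and (not W or Y)) or Y and W or Y   [absorption]
    = not W and (not W or Y) or Y and W or Y   [double negation]
    = not W or Y and W or Y   [absorption]
    = not W or Y   [absorption]
Both reduce to not W or Y, so they are equivalent.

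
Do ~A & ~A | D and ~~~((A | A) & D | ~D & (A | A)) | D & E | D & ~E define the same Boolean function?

E1: ~A & ~A | D
    = ~A | D   (idempotence)
E2: ~~~((A | A) & D | ~D & (A | A)) | D & E | D & ~E
    = ~~~(A | A) | D & E | D & ~E   (distribution)
    = ~~~(A | A) | D   (distribution)
    = ~~~A | D   (idempotence)
    = ~A | D   (double negation)
Both reduce to ~A | D, so they are equivalent.

Yes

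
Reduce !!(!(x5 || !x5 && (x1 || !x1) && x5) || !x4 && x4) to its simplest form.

!!(!(x5 || !x5 && (x1 || !x1) && x5) || !x4 && x4)
= !!!(x5 || !x5 && (x1 || !x1) && x5)   — complement / identity
= !!!(x5 || !x5 && x5)   — complement / identity
= !!!x5   — complement / identity
= !x5   — double negation

!x5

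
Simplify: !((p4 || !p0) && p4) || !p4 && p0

!((p4 || !p0) && p4) || !p4 && p0
= !p4 || !p4 && p0   [absorption]
= !p4   [absorption]

!p4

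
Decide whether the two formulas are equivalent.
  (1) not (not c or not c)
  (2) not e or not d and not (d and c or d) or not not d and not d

No

E1: not (not c or not c)
    = c and c   — De Morgan
    = c   — idempotence
E2: not e or not d and not (d and c or d) or not not d and not d
    = not e or not d and not (d and c or d) or d and not d   — double negation
    = not e or not d and not d or d and not d   — absorption
    = not e or not d   — distribution
These differ: at c=0, d=0, e=0, E1 = 0 but E2 = 1.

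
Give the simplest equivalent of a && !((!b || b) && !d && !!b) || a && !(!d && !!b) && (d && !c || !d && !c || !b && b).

a && (d || !b)

a && !((!b || b) && !d && !!b) || a && !(!d && !!b) && (d && !c || !d && !c || !b && b)
= a && !((!b || b) && !d && !!b) || a && !(!d && !!b) && (!c || !b && b)   [distribution]
= a && !(!d && !!b) || a && !(!d && !!b) && (!c || !b && b)   [complement / identity]
= a && !(!d && !!b) || a && !(!d && !!b) && !c   [complement / identity]
= a && !(!d && !!b)   [absorption]
= a && (d || !b)   [De Morgan]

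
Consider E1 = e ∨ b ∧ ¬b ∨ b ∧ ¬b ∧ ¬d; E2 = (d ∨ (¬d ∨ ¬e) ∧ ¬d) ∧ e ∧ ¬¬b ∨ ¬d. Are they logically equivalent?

E1: e ∨ b ∧ ¬b ∨ b ∧ ¬b ∧ ¬d
    = e ∨ b ∧ ¬b
    = e
E2: (d ∨ (¬d ∨ ¬e) ∧ ¬d) ∧ e ∧ ¬¬b ∨ ¬d
    = (d ∨ ¬d) ∧ e ∧ ¬¬b ∨ ¬d
    = e ∧ ¬¬b ∨ ¬d
    = e ∧ b ∨ ¬d
These differ: at b=0, d=1, e=1, E1 = 1 but E2 = 0.

No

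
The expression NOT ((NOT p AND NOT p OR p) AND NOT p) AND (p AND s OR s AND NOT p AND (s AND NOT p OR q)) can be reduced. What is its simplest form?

p AND s

NOT ((NOT p AND NOT p OR p) AND NOT p) AND (p AND s OR s AND NOT p AND (s AND NOT p OR q))
= NOT ((NOT p OR p) AND NOT p) AND (p AND s OR s AND NOT p AND (s AND NOT p OR q))   (idempotence)
= NOT NOT p AND (p AND s OR s AND NOT p AND (s AND NOT p OR q))   (complement / identity)
= NOT NOT p AND (p AND s OR s AND NOT p)   (absorption)
= p AND (p AND s OR s AND NOT p)   (double negation)
= p AND s   (distribution)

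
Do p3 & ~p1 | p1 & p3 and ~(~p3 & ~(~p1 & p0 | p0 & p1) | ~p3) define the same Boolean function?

Yes

E1: p3 & ~p1 | p1 & p3
    = p3
E2: ~(~p3 & ~(~p1 & p0 | p0 & p1) | ~p3)
    = ~(~p3 & ~p0 | ~p3)
    = ~~p3
    = p3
Both reduce to p3, so they are equivalent.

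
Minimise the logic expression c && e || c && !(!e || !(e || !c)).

c && e

c && e || c && !(!e || !(e || !c))
= c && e || c && e && (e || !c)   [De Morgan]
= c && e || c && e   [absorption]
= c && e   [idempotence]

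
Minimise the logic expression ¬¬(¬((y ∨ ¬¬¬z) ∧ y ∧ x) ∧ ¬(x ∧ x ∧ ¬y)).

¬¬(¬((y ∨ ¬¬¬z) ∧ y ∧ x) ∧ ¬(x ∧ x ∧ ¬y))
= ¬¬(¬((y ∨ ¬z) ∧ y ∧ x) ∧ ¬(x ∧ x ∧ ¬y))   — double negation
= ¬¬(¬(y ∧ x) ∧ ¬(x ∧ x ∧ ¬y))   — absorption
= ¬(y ∧ x ∨ x ∧ x ∧ ¬y)   — De Morgan
= ¬(y ∧ x ∨ x ∧ ¬y)   — idempotence
= ¬x   — distribution

¬x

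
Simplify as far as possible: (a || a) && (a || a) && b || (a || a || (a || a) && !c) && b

(a || a) && (a || a) && b || (a || a || (a || a) && !c) && b
= (a || a) && (a || a) && b || (a || a) && b   — absorption
= (a || a) && b || (a || a) && b   — idempotence
= (a || a) && b   — idempotence
= a && b   — idempotence

a && b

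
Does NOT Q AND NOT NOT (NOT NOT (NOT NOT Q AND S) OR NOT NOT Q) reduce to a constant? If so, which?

NOT Q AND NOT NOT (NOT NOT (NOT NOT Q AND S) OR NOT NOT Q)
= NOT Q AND NOT NOT (NOT NOT Q AND S OR NOT NOT Q)
= NOT Q AND NOT NOT NOT NOT Q
= NOT Q AND NOT NOT Q
= NOT Q AND Q
= FALSE

yes, False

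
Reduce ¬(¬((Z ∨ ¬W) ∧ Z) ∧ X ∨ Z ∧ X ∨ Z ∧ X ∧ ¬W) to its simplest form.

¬X

¬(¬((Z ∨ ¬W) ∧ Z) ∧ X ∨ Z ∧ X ∨ Z ∧ X ∧ ¬W)
= ¬(¬Z ∧ X ∨ Z ∧ X ∨ Z ∧ X ∧ ¬W)
= ¬(¬Z ∧ X ∨ Z ∧ X)
= ¬X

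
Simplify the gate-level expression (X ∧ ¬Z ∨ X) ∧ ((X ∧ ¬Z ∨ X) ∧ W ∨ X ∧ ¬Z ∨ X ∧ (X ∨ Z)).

X

(X ∧ ¬Z ∨ X) ∧ ((X ∧ ¬Z ∨ X) ∧ W ∨ X ∧ ¬Z ∨ X ∧ (X ∨ Z))
= (X ∧ ¬Z ∨ X) ∧ ((X ∧ ¬Z ∨ X) ∧ W ∨ X ∧ ¬Z ∨ X)   (absorption)
= (X ∧ ¬Z ∨ X) ∧ (X ∧ ¬Z ∨ X)   (absorption)
= X ∧ ¬Z ∨ X   (idempotence)
= X   (absorption)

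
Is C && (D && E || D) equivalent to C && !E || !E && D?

E1: C && (D && E || D)
    = C && D   (absorption)
E2: C && !E || !E && D
    = (C || D) && !E   (distribution)
These differ: at C=0, D=1, E=0, E1 = 0 but E2 = 1.

No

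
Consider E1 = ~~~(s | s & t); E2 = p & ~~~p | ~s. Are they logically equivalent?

Yes

E1: ~~~(s | s & t)
    = ~~~s
    = ~s
E2: p & ~~~p | ~s
    = p & ~p | ~s
    = ~s
Both reduce to ~s, so they are equivalent.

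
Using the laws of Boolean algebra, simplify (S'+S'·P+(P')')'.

(S'+S'·P+(P')')'
= (S'+(P')')'
= S·P'

S·P'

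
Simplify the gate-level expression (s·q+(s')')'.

(s·q+(s')')'
= (s·q+s)'   — double negation
= s'   — absorption

s'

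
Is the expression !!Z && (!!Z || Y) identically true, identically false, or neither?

!!Z && (!!Z || Y)
= !!Z   [absorption]
= Z   [double negation]
This depends on Z, so it is not a constant.

neither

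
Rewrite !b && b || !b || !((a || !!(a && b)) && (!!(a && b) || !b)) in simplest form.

!b || !a

!b && b || !b || !((a || !!(a && b)) && (!!(a && b) || !b))
= !b || !((a || !!(a && b)) && (!!(a && b) || !b))
= !b || !(a && !b || !!(a && b))
= !b || !(a && !b || a && b)
= !b || !a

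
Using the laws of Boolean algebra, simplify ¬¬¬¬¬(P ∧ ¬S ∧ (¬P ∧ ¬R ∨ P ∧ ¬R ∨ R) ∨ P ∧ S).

¬P

¬¬¬¬¬(P ∧ ¬S ∧ (¬P ∧ ¬R ∨ P ∧ ¬R ∨ R) ∨ P ∧ S)
= ¬¬¬¬¬(P ∧ ¬S ∧ (¬R ∨ R) ∨ P ∧ S)   [distribution]
= ¬¬¬(P ∧ ¬S ∧ (¬R ∨ R) ∨ P ∧ S)   [double negation]
= ¬¬¬(P ∧ ¬S ∨ P ∧ S)   [complement / identity]
= ¬(P ∧ ¬S ∨ P ∧ S)   [double negation]
= ¬P   [distribution]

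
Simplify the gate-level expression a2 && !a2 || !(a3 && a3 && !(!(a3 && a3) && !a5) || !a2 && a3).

a2 && !a2 || !(a3 && a3 && !(!(a3 && a3) && !a5) || !a2 && a3)
= a2 && !a2 || !(a3 && a3 && (a3 && a3 || a5) || !a2 && a3)   [De Morgan]
= !(a3 && a3 && (a3 && a3 || a5) || !a2 && a3)   [complement / identity]
= !(a3 && a3 || !a2 && a3)   [absorption]
= !((a3 || !a2) && a3)   [distribution]
= !a3   [absorption]

!a3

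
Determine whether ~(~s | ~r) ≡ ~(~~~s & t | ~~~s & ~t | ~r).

E1: ~(~s | ~r)
    = s & r   — De Morgan
E2: ~(~~~s & t | ~~~s & ~t | ~r)
    = ~(~~~s | ~r)   — distribution
    = ~(~s | ~r)   — double negation
    = s & r   — De Morgan
Both reduce to s & r, so they are equivalent.

Yes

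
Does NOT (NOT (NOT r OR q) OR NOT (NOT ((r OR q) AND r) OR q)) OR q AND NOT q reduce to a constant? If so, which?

no

NOT (NOT (NOT r OR q) OR NOT (NOT ((r OR q) AND r) OR q)) OR q AND NOT q
= (NOT r OR q) AND (NOT ((r OR q) AND r) OR q) OR q AND NOT q   [De Morgan]
= (NOT r OR q) AND (NOT r OR q) OR q AND NOT q   [absorption]
= (NOT r OR q) AND (NOT r OR q)   [complement / identity]
= NOT r OR q   [idempotence]
This depends on q, r, so it is not a constant.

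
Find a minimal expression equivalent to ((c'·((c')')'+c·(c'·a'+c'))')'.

((c'·((c')')'+c·(c'·a'+c'))')'
= ((c'·c'+c·(c'·a'+c'))')'
= ((c'·c'+c·c')')'
= ((c')')'
= c'

c'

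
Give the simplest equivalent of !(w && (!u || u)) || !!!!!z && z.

!(w && (!u || u)) || !!!!!z && z
= !w || !!!!!z && z
= !w || !!!z && z
= !w || !z && z
= !w

!w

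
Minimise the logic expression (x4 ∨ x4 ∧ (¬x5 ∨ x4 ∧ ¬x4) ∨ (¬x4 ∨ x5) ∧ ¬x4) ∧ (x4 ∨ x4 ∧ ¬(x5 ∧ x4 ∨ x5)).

(x4 ∨ x4 ∧ (¬x5 ∨ x4 ∧ ¬x4) ∨ (¬x4 ∨ x5) ∧ ¬x4) ∧ (x4 ∨ x4 ∧ ¬(x5 ∧ x4 ∨ x5))
= (x4 ∨ x4 ∧ (¬x5 ∨ x4 ∧ ¬x4) ∨ ¬x4) ∧ (x4 ∨ x4 ∧ ¬(x5 ∧ x4 ∨ x5))   (absorption)
= (x4 ∨ x4 ∧ ¬x5 ∨ ¬x4) ∧ (x4 ∨ x4 ∧ ¬(x5 ∧ x4 ∨ x5))   (complement / identity)
= (x4 ∨ x4 ∧ ¬x5 ∨ ¬x4) ∧ (x4 ∨ x4 ∧ ¬x5)   (absorption)
= x4 ∨ x4 ∧ ¬x5   (absorption)
= x4   (absorption)

x4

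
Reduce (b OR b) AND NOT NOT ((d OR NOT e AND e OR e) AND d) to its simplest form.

b AND d

(b OR b) AND NOT NOT ((d OR NOT e AND e OR e) AND d)
= (b OR b) AND NOT NOT ((d OR e) AND d)   (complement / identity)
= (b OR b) AND NOT NOT d   (absorption)
= (b OR b) AND d   (double negation)
= b AND d   (idempotence)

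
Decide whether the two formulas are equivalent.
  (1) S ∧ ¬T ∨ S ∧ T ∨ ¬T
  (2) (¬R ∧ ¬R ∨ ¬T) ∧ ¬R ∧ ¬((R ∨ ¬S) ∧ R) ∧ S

E1: S ∧ ¬T ∨ S ∧ T ∨ ¬T
    = S ∨ ¬T   (distribution)
E2: (¬R ∧ ¬R ∨ ¬T) ∧ ¬R ∧ ¬((R ∨ ¬S) ∧ R) ∧ S
    = (¬R ∧ ¬R ∨ ¬T) ∧ ¬R ∧ ¬R ∧ S   (absorption)
    = ¬R ∧ ¬R ∧ S   (absorption)
    = ¬R ∧ S   (idempotence)
These differ: at R=1, S=1, T=0, E1 = 1 but E2 = 0.

No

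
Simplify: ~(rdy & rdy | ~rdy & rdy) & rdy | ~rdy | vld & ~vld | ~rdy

~(rdy & rdy | ~rdy & rdy) & rdy | ~rdy | vld & ~vld | ~rdy
= ~rdy & rdy | ~rdy | vld & ~vld | ~rdy   — distribution
= ~rdy | vld & ~vld | ~rdy   — complement / identity
= ~rdy | ~rdy   — complement / identity
= ~rdy   — idempotence

~rdy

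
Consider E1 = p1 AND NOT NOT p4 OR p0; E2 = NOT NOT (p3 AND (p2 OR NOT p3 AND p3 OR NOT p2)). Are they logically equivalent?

E1: p1 AND NOT NOT p4 OR p0
    = p1 AND p4 OR p0   — double negation
E2: NOT NOT (p3 AND (p2 OR NOT p3 AND p3 OR NOT p2))
    = NOT NOT (p3 AND (p2 OR NOT p2))   — complement / identity
    = NOT NOT p3   — complement / identity
    = p3   — double negation
These differ: at p0=1, p1=0, p2=0, p3=0, p4=0, E1 = 1 but E2 = 0.

No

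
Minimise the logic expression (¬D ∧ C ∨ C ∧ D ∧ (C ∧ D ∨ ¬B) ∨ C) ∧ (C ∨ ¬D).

(¬D ∧ C ∨ C ∧ D ∧ (C ∧ D ∨ ¬B) ∨ C) ∧ (C ∨ ¬D)
= (¬D ∧ C ∨ C ∧ D ∨ C) ∧ (C ∨ ¬D)
= (C ∨ C) ∧ (C ∨ ¬D)
= C ∧ ¬D ∨ C
= C

C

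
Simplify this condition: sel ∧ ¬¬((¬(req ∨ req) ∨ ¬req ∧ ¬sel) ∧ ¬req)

sel ∧ ¬¬((¬(req ∨ req) ∨ ¬req ∧ ¬sel) ∧ ¬req)
= sel ∧ (¬(req ∨ req) ∨ ¬req ∧ ¬sel) ∧ ¬req
= sel ∧ (¬req ∨ ¬req ∧ ¬sel) ∧ ¬req
= sel ∧ ¬req ∧ ¬req
= sel ∧ ¬req

sel ∧ ¬req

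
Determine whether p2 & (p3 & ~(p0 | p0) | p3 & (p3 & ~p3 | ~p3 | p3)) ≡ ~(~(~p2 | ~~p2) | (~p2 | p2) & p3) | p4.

E1: p2 & (p3 & ~(p0 | p0) | p3 & (p3 & ~p3 | ~p3 | p3))
    = p2 & (p3 & ~(p0 | p0) | p3 & (~p3 | p3))   [complement / identity]
    = p2 & (p3 & ~(p0 | p0) | p3)   [complement / identity]
    = p2 & (p3 & ~p0 | p3)   [idempotence]
    = p2 & p3   [absorption]
E2: ~(~(~p2 | ~~p2) | (~p2 | p2) & p3) | p4
    = ~(p2 & ~p2 | (~p2 | p2) & p3) | p4   [De Morgan]
    = ~((~p2 | p2) & p3) | p4   [complement / identity]
    = ~p3 | p4   [complement / identity]
These differ: at p0=0, p2=0, p3=0, p4=1, E1 = 0 but E2 = 1.

No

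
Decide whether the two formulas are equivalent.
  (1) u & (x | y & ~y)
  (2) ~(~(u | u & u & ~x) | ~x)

Yes

E1: u & (x | y & ~y)
    = u & x   [complement / identity]
E2: ~(~(u | u & u & ~x) | ~x)
    = ~(~(u | u & ~x) | ~x)   [idempotence]
    = (u | u & ~x) & x   [De Morgan]
    = u & x   [absorption]
Both reduce to u & x, so they are equivalent.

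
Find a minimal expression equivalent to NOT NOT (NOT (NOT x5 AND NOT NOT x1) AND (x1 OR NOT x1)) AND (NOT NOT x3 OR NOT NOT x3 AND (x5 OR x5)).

NOT NOT (NOT (NOT x5 AND NOT NOT x1) AND (x1 OR NOT x1)) AND (NOT NOT x3 OR NOT NOT x3 AND (x5 OR x5))
= NOT NOT (NOT (NOT x5 AND NOT NOT x1) AND (x1 OR NOT x1)) AND (NOT NOT x3 OR NOT NOT x3 AND x5)   (idempotence)
= NOT NOT NOT (NOT x5 AND NOT NOT x1) AND (NOT NOT x3 OR NOT NOT x3 AND x5)   (complement / identity)
= NOT NOT NOT (NOT x5 AND NOT NOT x1) AND NOT NOT x3   (absorption)
= NOT (NOT x5 AND NOT NOT x1) AND NOT NOT x3   (double negation)
= NOT (NOT x5 AND NOT NOT x1) AND x3   (double negation)
= (x5 OR NOT x1) AND x3   (De Morgan)

(x5 OR NOT x1) AND x3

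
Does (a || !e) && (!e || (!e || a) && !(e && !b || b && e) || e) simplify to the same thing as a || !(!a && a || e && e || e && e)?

E1: (a || !e) && (!e || (!e || a) && !(e && !b || b && e) || e)
    = (a || !e) && (!e || (!e || a) && !e || e)   (distribution)
    = (a || !e) && (!e || !e || e)   (absorption)
    = (a || !e) && (!e || e)   (idempotence)
    = a || !e   (complement / identity)
E2: a || !(!a && a || e && e || e && e)
    = a || !(!a && a || e && e)   (idempotence)
    = a || !(e && e)   (complement / identity)
    = a || !e   (idempotence)
Both reduce to a || !e, so they are equivalent.

Yes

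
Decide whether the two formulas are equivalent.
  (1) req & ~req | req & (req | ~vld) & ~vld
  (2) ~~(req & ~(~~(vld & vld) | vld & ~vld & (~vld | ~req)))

E1: req & ~req | req & (req | ~vld) & ~vld
    = req & (req | ~vld) & ~vld   (complement / identity)
    = req & ~vld   (absorption)
E2: ~~(req & ~(~~(vld & vld) | vld & ~vld & (~vld | ~req)))
    = ~~(req & ~(vld & vld | vld & ~vld & (~vld | ~req)))   (double negation)
    = ~~(req & ~(vld & vld | vld & ~vld))   (absorption)
    = ~~(req & ~vld)   (distribution)
    = req & ~vld   (double negation)
Both reduce to req & ~vld, so they are equivalent.

Yes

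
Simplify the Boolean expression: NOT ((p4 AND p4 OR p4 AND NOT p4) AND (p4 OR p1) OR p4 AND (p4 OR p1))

NOT ((p4 AND p4 OR p4 AND NOT p4) AND (p4 OR p1) OR p4 AND (p4 OR p1))
= NOT (p4 AND (p4 OR p1) OR p4 AND (p4 OR p1))   [distribution]
= NOT (p4 AND (p4 OR p1))   [idempotence]
= NOT p4   [absorption]

NOT p4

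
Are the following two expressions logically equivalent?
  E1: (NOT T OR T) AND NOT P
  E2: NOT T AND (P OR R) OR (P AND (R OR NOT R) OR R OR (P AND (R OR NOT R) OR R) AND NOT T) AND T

E1: (NOT T OR T) AND NOT P
    = NOT P   (complement / identity)
E2: NOT T AND (P OR R) OR (P AND (R OR NOT R) OR R OR (P AND (R OR NOT R) OR R) AND NOT T) AND T
    = NOT T AND (P OR R) OR (P AND (R OR NOT R) OR R) AND T   (absorption)
    = NOT T AND (P OR R) OR (P OR R) AND T   (complement / identity)
    = P OR R   (distribution)
These differ: at P=1, R=0, T=0, E1 = 0 but E2 = 1.

No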